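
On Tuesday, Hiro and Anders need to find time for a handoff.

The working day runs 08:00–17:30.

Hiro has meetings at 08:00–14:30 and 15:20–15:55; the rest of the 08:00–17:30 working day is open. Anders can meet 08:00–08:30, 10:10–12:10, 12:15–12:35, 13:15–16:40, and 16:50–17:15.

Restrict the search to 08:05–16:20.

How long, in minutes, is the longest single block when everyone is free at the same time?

Hiro free within 08:00–17:30: 14:30–15:20, 15:55–17:30.
Hiro ∩ Anders: 14:30–15:20, 15:55–16:40, 16:50–17:15.
Restricted to 08:05–16:20: 14:30–15:20, 15:55–16:20.
Common window lengths: 50, 25 min; longest is 50.

50 minutes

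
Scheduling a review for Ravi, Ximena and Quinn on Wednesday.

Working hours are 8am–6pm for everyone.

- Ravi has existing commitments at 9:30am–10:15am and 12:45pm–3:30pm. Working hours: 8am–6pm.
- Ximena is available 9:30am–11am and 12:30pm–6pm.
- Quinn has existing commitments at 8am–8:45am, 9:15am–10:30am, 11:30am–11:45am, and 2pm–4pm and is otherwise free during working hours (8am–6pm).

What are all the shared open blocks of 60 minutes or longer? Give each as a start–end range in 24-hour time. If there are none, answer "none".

Ravi free within 08:00–18:00: 08:00–09:30, 10:15–12:45, 15:30–18:00.
Quinn free within 08:00–18:00: 08:45–09:15, 10:30–11:30, 11:45–14:00, 16:00–18:00.
Ravi ∩ Ximena: 10:15–11:00, 12:30–12:45, 15:30–18:00.
Ravi ∩ Ximena ∩ Quinn: 10:30–11:00, 12:30–12:45, 16:00–18:00.
Windows ≥ 60 min: 16:00–18:00.

16:00–18:00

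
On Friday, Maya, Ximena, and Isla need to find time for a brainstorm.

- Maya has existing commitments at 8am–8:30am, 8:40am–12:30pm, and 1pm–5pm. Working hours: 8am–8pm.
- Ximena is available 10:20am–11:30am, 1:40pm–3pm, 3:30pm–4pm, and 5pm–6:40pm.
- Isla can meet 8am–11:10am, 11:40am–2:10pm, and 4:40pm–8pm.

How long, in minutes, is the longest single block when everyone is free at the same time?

100 minutes

Maya free within 08:00–20:00: 08:30–08:40, 12:30–13:00, 17:00–20:00.
Maya ∩ Ximena: 17:00–18:40.
Maya ∩ Ximena ∩ Isla: 17:00–18:40.
Single common window of 100 minutes.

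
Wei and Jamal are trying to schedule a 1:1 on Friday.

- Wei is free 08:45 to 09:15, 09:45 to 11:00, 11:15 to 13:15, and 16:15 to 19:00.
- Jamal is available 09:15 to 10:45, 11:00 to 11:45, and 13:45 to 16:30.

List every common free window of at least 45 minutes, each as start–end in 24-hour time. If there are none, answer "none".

Wei ∩ Jamal: 09:45–10:45, 11:15–11:45, 16:15–16:30.
Windows ≥ 45 min: 09:45–10:45.

09:45–10:45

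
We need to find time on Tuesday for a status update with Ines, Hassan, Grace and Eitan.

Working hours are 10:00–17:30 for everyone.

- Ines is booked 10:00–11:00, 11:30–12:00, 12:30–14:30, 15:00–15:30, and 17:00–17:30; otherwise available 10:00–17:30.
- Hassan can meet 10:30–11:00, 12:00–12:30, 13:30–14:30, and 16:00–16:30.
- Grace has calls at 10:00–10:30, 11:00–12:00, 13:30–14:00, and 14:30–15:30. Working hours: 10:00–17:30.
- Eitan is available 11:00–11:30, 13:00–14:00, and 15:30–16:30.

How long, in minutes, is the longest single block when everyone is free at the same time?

Ines free within 10:00–17:30: 11:00–11:30, 12:00–12:30, 14:30–15:00, 15:30–17:00.
Grace free within 10:00–17:30: 10:30–11:00, 12:00–13:30, 14:00–14:30, 15:30–17:30.
Ines ∩ Hassan: 12:00–12:30, 16:00–16:30.
Ines ∩ Hassan ∩ Grace: 12:00–12:30, 16:00–16:30.
Ines ∩ Hassan ∩ Grace ∩ Eitan: 16:00–16:30.
Single common window of 30 minutes.

30 minutes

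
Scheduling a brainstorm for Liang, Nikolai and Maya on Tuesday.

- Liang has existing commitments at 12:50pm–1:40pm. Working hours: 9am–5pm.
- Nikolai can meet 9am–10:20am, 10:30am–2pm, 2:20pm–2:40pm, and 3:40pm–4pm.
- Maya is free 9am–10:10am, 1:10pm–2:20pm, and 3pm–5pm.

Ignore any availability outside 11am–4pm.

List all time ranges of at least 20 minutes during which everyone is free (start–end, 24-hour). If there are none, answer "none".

13:40–14:00, 15:40–16:00

Liang free within 09:00–17:00: 09:00–12:50, 13:40–17:00.
Liang ∩ Nikolai: 09:00–10:20, 10:30–12:50, 13:40–14:00, 14:20–14:40, 15:40–16:00.
Liang ∩ Nikolai ∩ Maya: 09:00–10:10, 13:40–14:00, 15:40–16:00.
Restricted to 11:00–16:00: 13:40–14:00, 15:40–16:00.
Windows ≥ 20 min: 13:40–14:00, 15:40–16:00.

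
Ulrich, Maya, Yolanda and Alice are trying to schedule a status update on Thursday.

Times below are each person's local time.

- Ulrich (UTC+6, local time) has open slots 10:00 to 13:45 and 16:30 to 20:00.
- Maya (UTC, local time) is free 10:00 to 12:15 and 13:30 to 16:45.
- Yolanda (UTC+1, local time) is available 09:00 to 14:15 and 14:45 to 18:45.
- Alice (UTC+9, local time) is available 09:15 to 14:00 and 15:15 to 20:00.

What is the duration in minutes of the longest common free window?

Ulrich → UTC: 04:00–07:45, 10:30–14:00.
Maya → UTC: 10:00–12:15, 13:30–16:45.
Yolanda → UTC: 08:00–13:15, 13:45–17:45.
Alice → UTC: 00:15–05:00, 06:15–11:00.
Ulrich ∩ Maya: 10:30–12:15, 13:30–14:00.
Ulrich ∩ Maya ∩ Yolanda: 10:30–12:15, 13:45–14:00.
Ulrich ∩ Maya ∩ Yolanda ∩ Alice: 10:30–11:00.
Single common window of 30 minutes.

30 minutes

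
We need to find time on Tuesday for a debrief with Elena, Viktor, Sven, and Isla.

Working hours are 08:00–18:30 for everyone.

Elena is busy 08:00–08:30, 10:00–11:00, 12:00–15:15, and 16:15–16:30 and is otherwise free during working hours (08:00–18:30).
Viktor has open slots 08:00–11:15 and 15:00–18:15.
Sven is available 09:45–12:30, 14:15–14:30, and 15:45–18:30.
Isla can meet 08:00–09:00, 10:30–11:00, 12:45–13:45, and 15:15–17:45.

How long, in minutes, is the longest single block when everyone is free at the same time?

Elena free within 08:00–18:30: 08:30–10:00, 11:00–12:00, 15:15–16:15, 16:30–18:30.
Elena ∩ Viktor: 08:30–10:00, 11:00–11:15, 15:15–16:15, 16:30–18:15.
Elena ∩ Viktor ∩ Sven: 09:45–10:00, 11:00–11:15, 15:45–16:15, 16:30–18:15.
Elena ∩ Viktor ∩ Sven ∩ Isla: 15:45–16:15, 16:30–17:45.
Common window lengths: 30, 75 min; longest is 75.

75 minutes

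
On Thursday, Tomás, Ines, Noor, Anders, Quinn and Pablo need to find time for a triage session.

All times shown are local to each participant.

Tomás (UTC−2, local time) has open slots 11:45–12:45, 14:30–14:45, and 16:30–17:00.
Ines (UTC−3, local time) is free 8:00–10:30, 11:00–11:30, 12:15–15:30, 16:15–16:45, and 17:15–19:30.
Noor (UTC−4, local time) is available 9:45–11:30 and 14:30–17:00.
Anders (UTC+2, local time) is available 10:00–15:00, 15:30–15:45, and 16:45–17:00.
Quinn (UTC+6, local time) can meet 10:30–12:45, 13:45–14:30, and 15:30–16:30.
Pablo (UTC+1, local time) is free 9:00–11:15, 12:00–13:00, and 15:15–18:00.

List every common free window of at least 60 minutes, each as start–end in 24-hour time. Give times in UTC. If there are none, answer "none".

Tomás → UTC: 13:45–14:45, 16:30–16:45, 18:30–19:00.
Ines → UTC: 11:00–13:30, 14:00–14:30, 15:15–18:30, 19:15–19:45, 20:15–22:30.
Noor → UTC: 13:45–15:30, 18:30–21:00.
Anders → UTC: 08:00–13:00, 13:30–13:45, 14:45–15:00.
Quinn → UTC: 04:30–06:45, 07:45–08:30, 09:30–10:30.
Pablo → UTC: 08:00–10:15, 11:00–12:00, 14:15–17:00.
Tomás ∩ Ines: 14:00–14:30, 16:30–16:45.
Tomás ∩ Ines ∩ Noor: 14:00–14:30.
Tomás ∩ Ines ∩ Noor ∩ Anders: (none).
Tomás ∩ Ines ∩ Noor ∩ Anders ∩ Quinn: (none).
Tomás ∩ Ines ∩ Noor ∩ Anders ∩ Quinn ∩ Pablo: (none).
Windows ≥ 60 min: (none).

none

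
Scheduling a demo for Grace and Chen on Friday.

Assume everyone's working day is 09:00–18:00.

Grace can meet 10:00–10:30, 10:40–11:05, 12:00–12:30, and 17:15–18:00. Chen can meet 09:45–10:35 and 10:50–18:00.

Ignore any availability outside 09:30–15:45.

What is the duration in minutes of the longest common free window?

30 minutes

Grace ∩ Chen: 10:00–10:30, 10:50–11:05, 12:00–12:30, 17:15–18:00.
Restricted to 09:30–15:45: 10:00–10:30, 10:50–11:05, 12:00–12:30.
Common window lengths: 30, 15, 30 min; longest is 30.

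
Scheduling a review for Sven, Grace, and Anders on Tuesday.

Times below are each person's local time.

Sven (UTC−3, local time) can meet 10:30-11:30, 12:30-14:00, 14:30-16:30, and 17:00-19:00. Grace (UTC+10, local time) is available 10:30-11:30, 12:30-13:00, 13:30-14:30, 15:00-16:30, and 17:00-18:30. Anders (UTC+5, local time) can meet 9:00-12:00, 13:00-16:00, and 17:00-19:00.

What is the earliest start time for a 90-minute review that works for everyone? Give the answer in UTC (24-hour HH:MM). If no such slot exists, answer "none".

Sven → UTC: 13:30–14:30, 15:30–17:00, 17:30–19:30, 20:00–22:00.
Grace → UTC: 00:30–01:30, 02:30–03:00, 03:30–04:30, 05:00–06:30, 07:00–08:30.
Anders → UTC: 04:00–07:00, 08:00–11:00, 12:00–14:00.
Sven ∩ Grace: (none).
Sven ∩ Grace ∩ Anders: (none).
Windows ≥ 90 min: (none).

none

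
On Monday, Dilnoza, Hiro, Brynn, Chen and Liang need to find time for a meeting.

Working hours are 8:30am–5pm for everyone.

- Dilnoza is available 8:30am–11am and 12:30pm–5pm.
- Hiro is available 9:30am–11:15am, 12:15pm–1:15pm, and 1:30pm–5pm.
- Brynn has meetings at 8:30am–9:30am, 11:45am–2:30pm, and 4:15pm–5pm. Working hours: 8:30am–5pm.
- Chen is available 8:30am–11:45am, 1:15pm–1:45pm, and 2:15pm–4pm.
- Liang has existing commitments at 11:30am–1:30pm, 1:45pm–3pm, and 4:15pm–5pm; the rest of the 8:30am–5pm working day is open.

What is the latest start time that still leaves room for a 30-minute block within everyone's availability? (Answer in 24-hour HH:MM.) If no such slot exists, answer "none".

15:30

Brynn free within 08:30–17:00: 09:30–11:45, 14:30–16:15.
Liang free within 08:30–17:00: 08:30–11:30, 13:30–13:45, 15:00–16:15.
Dilnoza ∩ Hiro: 09:30–11:00, 12:30–13:15, 13:30–17:00.
Dilnoza ∩ Hiro ∩ Brynn: 09:30–11:00, 14:30–16:15.
Dilnoza ∩ Hiro ∩ Brynn ∩ Chen: 09:30–11:00, 14:30–16:00.
Dilnoza ∩ Hiro ∩ Brynn ∩ Chen ∩ Liang: 09:30–11:00, 15:00–16:00.
Windows ≥ 30 min: 09:30–11:00, 15:00–16:00.
Latest start in the last window 15:00–16:00 is 16:00 − 30 min = 15:30.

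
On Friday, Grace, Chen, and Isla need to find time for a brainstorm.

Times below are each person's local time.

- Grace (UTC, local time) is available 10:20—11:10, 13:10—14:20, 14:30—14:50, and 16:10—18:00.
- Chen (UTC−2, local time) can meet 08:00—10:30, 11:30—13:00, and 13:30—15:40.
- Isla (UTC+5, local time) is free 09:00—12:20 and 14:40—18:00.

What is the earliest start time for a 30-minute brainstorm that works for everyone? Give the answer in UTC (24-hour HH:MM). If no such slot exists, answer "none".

Grace → UTC: 10:20–11:10, 13:10–14:20, 14:30–14:50, 16:10–18:00.
Chen → UTC: 10:00–12:30, 13:30–15:00, 15:30–17:40.
Isla → UTC: 04:00–07:20, 09:40–13:00.
Grace ∩ Chen: 10:20–11:10, 13:30–14:20, 14:30–14:50, 16:10–17:40.
Grace ∩ Chen ∩ Isla: 10:20–11:10.
Windows ≥ 30 min: 10:20–11:10.
Earliest such window starts at 10:20.

10:20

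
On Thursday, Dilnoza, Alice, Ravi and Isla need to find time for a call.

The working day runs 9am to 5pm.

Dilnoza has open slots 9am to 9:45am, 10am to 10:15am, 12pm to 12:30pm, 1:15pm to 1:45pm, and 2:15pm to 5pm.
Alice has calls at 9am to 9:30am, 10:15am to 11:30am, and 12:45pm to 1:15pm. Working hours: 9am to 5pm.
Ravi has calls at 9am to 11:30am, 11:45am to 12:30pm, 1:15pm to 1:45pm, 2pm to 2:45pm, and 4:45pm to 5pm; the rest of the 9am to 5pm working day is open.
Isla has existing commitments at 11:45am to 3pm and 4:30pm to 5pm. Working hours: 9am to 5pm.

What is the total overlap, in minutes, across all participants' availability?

90 minutes

Alice free within 09:00–17:00: 09:30–10:15, 11:30–12:45, 13:15–17:00.
Ravi free within 09:00–17:00: 11:30–11:45, 12:30–13:15, 13:45–14:00, 14:45–16:45.
Isla free within 09:00–17:00: 09:00–11:45, 15:00–16:30.
Dilnoza ∩ Alice: 09:30–09:45, 10:00–10:15, 12:00–12:30, 13:15–13:45, 14:15–17:00.
Dilnoza ∩ Alice ∩ Ravi: 14:45–16:45.
Dilnoza ∩ Alice ∩ Ravi ∩ Isla: 15:00–16:30.
Total common minutes: 90.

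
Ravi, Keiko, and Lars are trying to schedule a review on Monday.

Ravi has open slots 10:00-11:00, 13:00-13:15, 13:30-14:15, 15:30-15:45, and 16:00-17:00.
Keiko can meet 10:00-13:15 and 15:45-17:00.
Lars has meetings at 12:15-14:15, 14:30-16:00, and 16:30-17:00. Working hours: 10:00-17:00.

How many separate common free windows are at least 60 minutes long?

1

Lars free within 10:00–17:00: 10:00–12:15, 14:15–14:30, 16:00–16:30.
Ravi ∩ Keiko: 10:00–11:00, 13:00–13:15, 16:00–17:00.
Ravi ∩ Keiko ∩ Lars: 10:00–11:00, 16:00–16:30.
Windows ≥ 60 min: 10:00–11:00.
That's 1 window.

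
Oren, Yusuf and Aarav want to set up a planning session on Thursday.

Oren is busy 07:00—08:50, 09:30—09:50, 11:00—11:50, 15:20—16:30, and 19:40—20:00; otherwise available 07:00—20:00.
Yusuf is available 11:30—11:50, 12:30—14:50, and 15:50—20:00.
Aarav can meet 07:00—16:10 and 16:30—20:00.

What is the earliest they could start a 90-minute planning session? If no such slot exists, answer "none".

Oren free within 07:00–20:00: 08:50–09:30, 09:50–11:00, 11:50–15:20, 16:30–19:40.
Oren ∩ Yusuf: 12:30–14:50, 16:30–19:40.
Oren ∩ Yusuf ∩ Aarav: 12:30–14:50, 16:30–19:40.
Windows ≥ 90 min: 12:30–14:50, 16:30–19:40.
Earliest such window starts at 12:30.

12:30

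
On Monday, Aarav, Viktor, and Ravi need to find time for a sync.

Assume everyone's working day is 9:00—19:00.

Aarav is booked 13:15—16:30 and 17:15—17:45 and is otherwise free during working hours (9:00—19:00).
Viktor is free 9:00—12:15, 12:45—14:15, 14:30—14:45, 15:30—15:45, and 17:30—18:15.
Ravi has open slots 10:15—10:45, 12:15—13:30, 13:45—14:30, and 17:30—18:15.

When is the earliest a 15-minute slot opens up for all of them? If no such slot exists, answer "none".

Aarav free within 09:00–19:00: 09:00–13:15, 16:30–17:15, 17:45–19:00.
Aarav ∩ Viktor: 09:00–12:15, 12:45–13:15, 17:45–18:15.
Aarav ∩ Viktor ∩ Ravi: 10:15–10:45, 12:45–13:15, 17:45–18:15.
Windows ≥ 15 min: 10:15–10:45, 12:45–13:15, 17:45–18:15.
Earliest such window starts at 10:15.

10:15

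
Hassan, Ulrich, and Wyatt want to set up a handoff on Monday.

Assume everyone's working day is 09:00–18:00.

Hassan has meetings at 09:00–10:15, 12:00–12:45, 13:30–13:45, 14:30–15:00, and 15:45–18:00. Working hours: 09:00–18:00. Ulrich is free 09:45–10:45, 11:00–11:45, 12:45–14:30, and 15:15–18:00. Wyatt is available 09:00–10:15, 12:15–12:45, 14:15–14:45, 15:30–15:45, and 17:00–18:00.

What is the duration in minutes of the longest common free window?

15 minutes

Hassan free within 09:00–18:00: 10:15–12:00, 12:45–13:30, 13:45–14:30, 15:00–15:45.
Hassan ∩ Ulrich: 10:15–10:45, 11:00–11:45, 12:45–13:30, 13:45–14:30, 15:15–15:45.
Hassan ∩ Ulrich ∩ Wyatt: 14:15–14:30, 15:30–15:45.
Common window lengths: 15, 15 min; longest is 15.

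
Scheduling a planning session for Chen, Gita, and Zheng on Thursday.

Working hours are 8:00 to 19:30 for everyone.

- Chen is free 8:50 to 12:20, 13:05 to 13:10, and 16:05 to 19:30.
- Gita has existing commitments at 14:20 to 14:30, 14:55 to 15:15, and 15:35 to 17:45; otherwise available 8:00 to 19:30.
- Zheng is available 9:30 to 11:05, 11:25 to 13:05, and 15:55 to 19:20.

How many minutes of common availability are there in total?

Gita free within 08:00–19:30: 08:00–14:20, 14:30–14:55, 15:15–15:35, 17:45–19:30.
Chen ∩ Gita: 08:50–12:20, 13:05–13:10, 17:45–19:30.
Chen ∩ Gita ∩ Zheng: 09:30–11:05, 11:25–12:20, 17:45–19:20.
Total common minutes: 95 + 55 + 95 = 245.

245 minutes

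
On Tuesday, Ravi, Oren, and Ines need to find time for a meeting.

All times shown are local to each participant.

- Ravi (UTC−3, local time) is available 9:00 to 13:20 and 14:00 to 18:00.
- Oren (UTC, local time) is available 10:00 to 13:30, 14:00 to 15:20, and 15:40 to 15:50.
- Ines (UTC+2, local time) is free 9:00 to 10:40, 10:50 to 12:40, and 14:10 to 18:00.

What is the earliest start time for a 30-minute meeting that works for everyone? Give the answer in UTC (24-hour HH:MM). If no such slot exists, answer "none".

12:10

Ravi → UTC: 12:00–16:20, 17:00–21:00.
Oren → UTC: 10:00–13:30, 14:00–15:20, 15:40–15:50.
Ines → UTC: 07:00–08:40, 08:50–10:40, 12:10–16:00.
Ravi ∩ Oren: 12:00–13:30, 14:00–15:20, 15:40–15:50.
Ravi ∩ Oren ∩ Ines: 12:10–13:30, 14:00–15:20, 15:40–15:50.
Windows ≥ 30 min: 12:10–13:30, 14:00–15:20.
Earliest such window starts at 12:10.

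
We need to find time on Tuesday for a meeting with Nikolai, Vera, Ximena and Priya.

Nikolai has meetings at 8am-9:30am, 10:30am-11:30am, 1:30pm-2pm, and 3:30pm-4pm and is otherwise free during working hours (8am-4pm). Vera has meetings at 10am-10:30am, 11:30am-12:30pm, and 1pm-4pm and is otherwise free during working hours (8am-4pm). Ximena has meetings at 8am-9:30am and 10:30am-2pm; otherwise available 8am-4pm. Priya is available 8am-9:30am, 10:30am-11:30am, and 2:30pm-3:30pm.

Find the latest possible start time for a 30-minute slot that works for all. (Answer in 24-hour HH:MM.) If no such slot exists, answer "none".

none

Nikolai free within 08:00–16:00: 09:30–10:30, 11:30–13:30, 14:00–15:30.
Vera free within 08:00–16:00: 08:00–10:00, 10:30–11:30, 12:30–13:00.
Ximena free within 08:00–16:00: 09:30–10:30, 14:00–16:00.
Nikolai ∩ Vera: 09:30–10:00, 12:30–13:00.
Nikolai ∩ Vera ∩ Ximena: 09:30–10:00.
Nikolai ∩ Vera ∩ Ximena ∩ Priya: (none).
Windows ≥ 30 min: (none).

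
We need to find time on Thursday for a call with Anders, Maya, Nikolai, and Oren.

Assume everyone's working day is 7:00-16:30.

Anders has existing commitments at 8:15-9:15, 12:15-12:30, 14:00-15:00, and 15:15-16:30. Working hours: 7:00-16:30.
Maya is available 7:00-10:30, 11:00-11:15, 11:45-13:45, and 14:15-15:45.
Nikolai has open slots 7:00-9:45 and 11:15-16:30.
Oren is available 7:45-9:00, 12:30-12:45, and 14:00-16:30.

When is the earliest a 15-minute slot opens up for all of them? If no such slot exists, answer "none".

Anders free within 07:00–16:30: 07:00–08:15, 09:15–12:15, 12:30–14:00, 15:00–15:15.
Anders ∩ Maya: 07:00–08:15, 09:15–10:30, 11:00–11:15, 11:45–12:15, 12:30–13:45, 15:00–15:15.
Anders ∩ Maya ∩ Nikolai: 07:00–08:15, 09:15–09:45, 11:45–12:15, 12:30–13:45, 15:00–15:15.
Anders ∩ Maya ∩ Nikolai ∩ Oren: 07:45–08:15, 12:30–12:45, 15:00–15:15.
Windows ≥ 15 min: 07:45–08:15, 12:30–12:45, 15:00–15:15.
Earliest such window starts at 07:45.

07:45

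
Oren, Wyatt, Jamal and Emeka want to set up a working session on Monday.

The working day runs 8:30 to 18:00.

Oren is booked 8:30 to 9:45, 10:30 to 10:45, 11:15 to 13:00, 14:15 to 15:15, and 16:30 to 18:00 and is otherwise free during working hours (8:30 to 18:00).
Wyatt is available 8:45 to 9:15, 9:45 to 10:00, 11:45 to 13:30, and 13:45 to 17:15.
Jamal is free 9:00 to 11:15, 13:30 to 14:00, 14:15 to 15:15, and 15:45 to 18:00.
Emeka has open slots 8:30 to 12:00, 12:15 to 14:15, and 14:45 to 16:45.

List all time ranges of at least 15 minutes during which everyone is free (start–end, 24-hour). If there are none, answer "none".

Oren free within 08:30–18:00: 09:45–10:30, 10:45–11:15, 13:00–14:15, 15:15–16:30.
Oren ∩ Wyatt: 09:45–10:00, 13:00–13:30, 13:45–14:15, 15:15–16:30.
Oren ∩ Wyatt ∩ Jamal: 09:45–10:00, 13:45–14:00, 15:45–16:30.
Oren ∩ Wyatt ∩ Jamal ∩ Emeka: 09:45–10:00, 13:45–14:00, 15:45–16:30.
Windows ≥ 15 min: 09:45–10:00, 13:45–14:00, 15:45–16:30.

09:45–10:00, 13:45–14:00, 15:45–16:30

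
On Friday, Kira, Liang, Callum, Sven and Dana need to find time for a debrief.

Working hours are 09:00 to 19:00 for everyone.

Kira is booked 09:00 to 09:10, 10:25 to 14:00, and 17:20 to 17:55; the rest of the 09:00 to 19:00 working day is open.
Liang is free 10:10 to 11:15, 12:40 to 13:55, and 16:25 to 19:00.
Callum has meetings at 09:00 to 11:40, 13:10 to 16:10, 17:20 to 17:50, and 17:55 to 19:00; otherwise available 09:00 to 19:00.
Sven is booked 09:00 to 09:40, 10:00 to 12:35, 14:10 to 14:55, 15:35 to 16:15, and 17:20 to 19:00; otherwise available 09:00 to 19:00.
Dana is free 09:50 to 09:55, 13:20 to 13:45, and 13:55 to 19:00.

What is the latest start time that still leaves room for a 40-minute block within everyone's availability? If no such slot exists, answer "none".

16:40

Kira free within 09:00–19:00: 09:10–10:25, 14:00–17:20, 17:55–19:00.
Callum free within 09:00–19:00: 11:40–13:10, 16:10–17:20, 17:50–17:55.
Sven free within 09:00–19:00: 09:40–10:00, 12:35–14:10, 14:55–15:35, 16:15–17:20.
Kira ∩ Liang: 10:10–10:25, 16:25–17:20, 17:55–19:00.
Kira ∩ Liang ∩ Callum: 16:25–17:20.
Kira ∩ Liang ∩ Callum ∩ Sven: 16:25–17:20.
Kira ∩ Liang ∩ Callum ∩ Sven ∩ Dana: 16:25–17:20.
Windows ≥ 40 min: 16:25–17:20.
Latest start in the last window 16:25–17:20 is 17:20 − 40 min = 16:40.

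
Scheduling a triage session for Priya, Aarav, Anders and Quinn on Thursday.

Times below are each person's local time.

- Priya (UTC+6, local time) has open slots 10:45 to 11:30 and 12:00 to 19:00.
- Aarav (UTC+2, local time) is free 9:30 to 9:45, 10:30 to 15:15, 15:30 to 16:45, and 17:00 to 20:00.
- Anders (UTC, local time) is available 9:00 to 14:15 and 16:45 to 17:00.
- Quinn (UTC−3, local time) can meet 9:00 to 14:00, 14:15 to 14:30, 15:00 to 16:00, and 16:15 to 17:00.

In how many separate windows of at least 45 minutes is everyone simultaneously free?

Priya → UTC: 04:45–05:30, 06:00–13:00.
Aarav → UTC: 07:30–07:45, 08:30–13:15, 13:30–14:45, 15:00–18:00.
Anders → UTC: 09:00–14:15, 16:45–17:00.
Quinn → UTC: 12:00–17:00, 17:15–17:30, 18:00–19:00, 19:15–20:00.
Priya ∩ Aarav: 07:30–07:45, 08:30–13:00.
Priya ∩ Aarav ∩ Anders: 09:00–13:00.
Priya ∩ Aarav ∩ Anders ∩ Quinn: 12:00–13:00.
Windows ≥ 45 min: 12:00–13:00.
That's 1 window.

1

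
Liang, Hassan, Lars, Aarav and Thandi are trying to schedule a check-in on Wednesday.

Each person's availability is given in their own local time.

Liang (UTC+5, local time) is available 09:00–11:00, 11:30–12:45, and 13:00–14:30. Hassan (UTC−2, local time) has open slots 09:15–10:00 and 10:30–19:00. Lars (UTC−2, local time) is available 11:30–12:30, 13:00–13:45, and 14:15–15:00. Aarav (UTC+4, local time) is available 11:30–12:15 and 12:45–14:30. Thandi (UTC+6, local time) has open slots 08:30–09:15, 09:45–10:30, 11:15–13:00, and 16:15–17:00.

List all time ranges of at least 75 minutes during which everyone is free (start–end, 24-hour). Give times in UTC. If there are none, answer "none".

none

Liang → UTC: 04:00–06:00, 06:30–07:45, 08:00–09:30.
Hassan → UTC: 11:15–12:00, 12:30–21:00.
Lars → UTC: 13:30–14:30, 15:00–15:45, 16:15–17:00.
Aarav → UTC: 07:30–08:15, 08:45–10:30.
Thandi → UTC: 02:30–03:15, 03:45–04:30, 05:15–07:00, 10:15–11:00.
Liang ∩ Hassan: (none).
Liang ∩ Hassan ∩ Lars: (none).
Liang ∩ Hassan ∩ Lars ∩ Aarav: (none).
Liang ∩ Hassan ∩ Lars ∩ Aarav ∩ Thandi: (none).
Windows ≥ 75 min: (none).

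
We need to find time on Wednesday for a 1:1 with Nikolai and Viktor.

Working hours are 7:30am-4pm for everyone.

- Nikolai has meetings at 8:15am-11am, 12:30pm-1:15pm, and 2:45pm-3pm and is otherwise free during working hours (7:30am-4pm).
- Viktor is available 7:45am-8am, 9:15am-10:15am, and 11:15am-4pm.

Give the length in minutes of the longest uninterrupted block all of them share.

Nikolai free within 07:30–16:00: 07:30–08:15, 11:00–12:30, 13:15–14:45, 15:00–16:00.
Nikolai ∩ Viktor: 07:45–08:00, 11:15–12:30, 13:15–14:45, 15:00–16:00.
Common window lengths: 15, 75, 90, 60 min; longest is 90.

90 minutes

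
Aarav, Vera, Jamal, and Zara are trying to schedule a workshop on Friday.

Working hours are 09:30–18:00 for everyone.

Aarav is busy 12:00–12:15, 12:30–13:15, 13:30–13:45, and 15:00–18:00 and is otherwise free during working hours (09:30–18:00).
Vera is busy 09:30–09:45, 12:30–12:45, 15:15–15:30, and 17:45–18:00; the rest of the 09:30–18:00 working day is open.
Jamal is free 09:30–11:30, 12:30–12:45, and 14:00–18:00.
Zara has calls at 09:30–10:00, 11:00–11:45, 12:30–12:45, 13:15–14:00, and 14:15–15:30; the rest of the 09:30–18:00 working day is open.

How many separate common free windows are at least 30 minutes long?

1

Aarav free within 09:30–18:00: 09:30–12:00, 12:15–12:30, 13:15–13:30, 13:45–15:00.
Vera free within 09:30–18:00: 09:45–12:30, 12:45–15:15, 15:30–17:45.
Zara free within 09:30–18:00: 10:00–11:00, 11:45–12:30, 12:45–13:15, 14:00–14:15, 15:30–18:00.
Aarav ∩ Vera: 09:45–12:00, 12:15–12:30, 13:15–13:30, 13:45–15:00.
Aarav ∩ Vera ∩ Jamal: 09:45–11:30, 14:00–15:00.
Aarav ∩ Vera ∩ Jamal ∩ Zara: 10:00–11:00, 14:00–14:15.
Windows ≥ 30 min: 10:00–11:00.
That's 1 window.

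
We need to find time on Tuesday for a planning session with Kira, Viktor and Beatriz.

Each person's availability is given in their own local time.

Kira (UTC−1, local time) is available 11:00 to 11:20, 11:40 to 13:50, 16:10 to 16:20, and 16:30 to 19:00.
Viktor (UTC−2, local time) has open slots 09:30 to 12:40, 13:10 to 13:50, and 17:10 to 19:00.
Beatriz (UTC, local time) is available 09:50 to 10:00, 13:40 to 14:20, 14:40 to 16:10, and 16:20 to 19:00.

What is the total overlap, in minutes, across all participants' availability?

Kira → UTC: 12:00–12:20, 12:40–14:50, 17:10–17:20, 17:30–20:00.
Viktor → UTC: 11:30–14:40, 15:10–15:50, 19:10–21:00.
Beatriz → UTC: 09:50–10:00, 13:40–14:20, 14:40–16:10, 16:20–19:00.
Kira ∩ Viktor: 12:00–12:20, 12:40–14:40, 19:10–20:00.
Kira ∩ Viktor ∩ Beatriz: 13:40–14:20.
Total common minutes: 40.

40 minutes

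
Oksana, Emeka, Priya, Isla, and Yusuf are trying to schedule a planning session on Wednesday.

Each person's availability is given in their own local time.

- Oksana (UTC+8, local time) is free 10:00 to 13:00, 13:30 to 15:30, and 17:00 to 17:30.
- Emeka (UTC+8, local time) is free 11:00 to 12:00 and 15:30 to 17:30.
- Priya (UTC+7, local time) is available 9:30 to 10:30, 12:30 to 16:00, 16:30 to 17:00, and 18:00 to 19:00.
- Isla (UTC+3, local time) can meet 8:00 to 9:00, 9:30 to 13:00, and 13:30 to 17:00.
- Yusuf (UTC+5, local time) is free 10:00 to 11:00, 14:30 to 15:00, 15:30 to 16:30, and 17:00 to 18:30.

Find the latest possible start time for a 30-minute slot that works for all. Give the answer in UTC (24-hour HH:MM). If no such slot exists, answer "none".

none

Oksana → UTC: 02:00–05:00, 05:30–07:30, 09:00–09:30.
Emeka → UTC: 03:00–04:00, 07:30–09:30.
Priya → UTC: 02:30–03:30, 05:30–09:00, 09:30–10:00, 11:00–12:00.
Isla → UTC: 05:00–06:00, 06:30–10:00, 10:30–14:00.
Yusuf → UTC: 05:00–06:00, 09:30–10:00, 10:30–11:30, 12:00–13:30.
Oksana ∩ Emeka: 03:00–04:00, 09:00–09:30.
Oksana ∩ Emeka ∩ Priya: 03:00–03:30.
Oksana ∩ Emeka ∩ Priya ∩ Isla: (none).
Oksana ∩ Emeka ∩ Priya ∩ Isla ∩ Yusuf: (none).
Windows ≥ 30 min: (none).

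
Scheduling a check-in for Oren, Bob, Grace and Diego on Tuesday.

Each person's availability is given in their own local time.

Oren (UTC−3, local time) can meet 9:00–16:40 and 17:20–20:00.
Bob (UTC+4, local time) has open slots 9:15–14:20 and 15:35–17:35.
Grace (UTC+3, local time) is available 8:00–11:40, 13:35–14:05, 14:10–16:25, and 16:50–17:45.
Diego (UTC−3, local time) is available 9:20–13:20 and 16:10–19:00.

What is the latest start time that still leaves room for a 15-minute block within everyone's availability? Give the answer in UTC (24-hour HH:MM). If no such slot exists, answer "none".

13:10

Oren → UTC: 12:00–19:40, 20:20–23:00.
Bob → UTC: 05:15–10:20, 11:35–13:35.
Grace → UTC: 05:00–08:40, 10:35–11:05, 11:10–13:25, 13:50–14:45.
Diego → UTC: 12:20–16:20, 19:10–22:00.
Oren ∩ Bob: 12:00–13:35.
Oren ∩ Bob ∩ Grace: 12:00–13:25.
Oren ∩ Bob ∩ Grace ∩ Diego: 12:20–13:25.
Windows ≥ 15 min: 12:20–13:25.
Latest start in the last window 12:20–13:25 is 13:25 − 15 min = 13:10.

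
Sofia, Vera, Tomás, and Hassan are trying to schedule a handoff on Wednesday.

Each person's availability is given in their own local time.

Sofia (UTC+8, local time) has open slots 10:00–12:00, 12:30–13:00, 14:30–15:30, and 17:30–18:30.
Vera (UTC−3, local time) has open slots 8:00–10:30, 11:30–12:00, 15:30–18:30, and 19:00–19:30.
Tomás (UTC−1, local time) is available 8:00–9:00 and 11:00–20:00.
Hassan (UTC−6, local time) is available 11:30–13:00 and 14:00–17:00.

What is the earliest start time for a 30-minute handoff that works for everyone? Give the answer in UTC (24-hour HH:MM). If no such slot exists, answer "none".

Sofia → UTC: 02:00–04:00, 04:30–05:00, 06:30–07:30, 09:30–10:30.
Vera → UTC: 11:00–13:30, 14:30–15:00, 18:30–21:30, 22:00–22:30.
Tomás → UTC: 09:00–10:00, 12:00–21:00.
Hassan → UTC: 17:30–19:00, 20:00–23:00.
Sofia ∩ Vera: (none).
Sofia ∩ Vera ∩ Tomás: (none).
Sofia ∩ Vera ∩ Tomás ∩ Hassan: (none).
Windows ≥ 30 min: (none).

none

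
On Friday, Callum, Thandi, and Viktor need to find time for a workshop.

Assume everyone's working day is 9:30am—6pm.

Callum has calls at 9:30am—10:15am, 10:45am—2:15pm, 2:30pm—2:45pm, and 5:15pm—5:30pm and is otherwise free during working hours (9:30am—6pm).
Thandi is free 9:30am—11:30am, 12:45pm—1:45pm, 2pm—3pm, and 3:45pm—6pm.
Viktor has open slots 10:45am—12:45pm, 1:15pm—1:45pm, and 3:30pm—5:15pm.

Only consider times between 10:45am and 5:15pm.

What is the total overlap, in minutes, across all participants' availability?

Callum free within 09:30–18:00: 10:15–10:45, 14:15–14:30, 14:45–17:15, 17:30–18:00.
Callum ∩ Thandi: 10:15–10:45, 14:15–14:30, 14:45–15:00, 15:45–17:15, 17:30–18:00.
Callum ∩ Thandi ∩ Viktor: 15:45–17:15.
Restricted to 10:45–17:15: 15:45–17:15.
Total common minutes: 90.

90 minutes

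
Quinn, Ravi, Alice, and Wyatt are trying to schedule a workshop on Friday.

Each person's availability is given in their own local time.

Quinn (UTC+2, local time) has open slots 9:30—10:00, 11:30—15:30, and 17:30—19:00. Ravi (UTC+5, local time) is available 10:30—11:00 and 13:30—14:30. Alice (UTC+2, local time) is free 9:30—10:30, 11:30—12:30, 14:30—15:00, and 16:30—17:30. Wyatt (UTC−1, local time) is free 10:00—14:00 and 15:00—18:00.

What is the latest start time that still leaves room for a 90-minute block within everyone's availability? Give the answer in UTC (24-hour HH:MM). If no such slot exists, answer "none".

none

Quinn → UTC: 07:30–08:00, 09:30–13:30, 15:30–17:00.
Ravi → UTC: 05:30–06:00, 08:30–09:30.
Alice → UTC: 07:30–08:30, 09:30–10:30, 12:30–13:00, 14:30–15:30.
Wyatt → UTC: 11:00–15:00, 16:00–19:00.
Quinn ∩ Ravi: (none).
Quinn ∩ Ravi ∩ Alice: (none).
Quinn ∩ Ravi ∩ Alice ∩ Wyatt: (none).
Windows ≥ 90 min: (none).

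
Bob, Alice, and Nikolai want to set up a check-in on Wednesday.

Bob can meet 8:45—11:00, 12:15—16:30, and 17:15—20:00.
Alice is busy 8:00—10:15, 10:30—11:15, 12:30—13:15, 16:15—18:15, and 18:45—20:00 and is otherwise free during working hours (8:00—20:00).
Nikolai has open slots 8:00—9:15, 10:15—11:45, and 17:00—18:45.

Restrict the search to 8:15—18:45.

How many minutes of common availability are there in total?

Alice free within 08:00–20:00: 10:15–10:30, 11:15–12:30, 13:15–16:15, 18:15–18:45.
Bob ∩ Alice: 10:15–10:30, 12:15–12:30, 13:15–16:15, 18:15–18:45.
Bob ∩ Alice ∩ Nikolai: 10:15–10:30, 18:15–18:45.
Restricted to 08:15–18:45: 10:15–10:30, 18:15–18:45.
Total common minutes: 15 + 30 = 45.

45 minutes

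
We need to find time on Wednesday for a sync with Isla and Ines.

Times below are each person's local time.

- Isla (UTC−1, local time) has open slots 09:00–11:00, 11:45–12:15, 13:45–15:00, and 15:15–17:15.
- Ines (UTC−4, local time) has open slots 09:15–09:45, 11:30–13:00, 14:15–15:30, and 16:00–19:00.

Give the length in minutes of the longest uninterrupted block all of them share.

Isla → UTC: 10:00–12:00, 12:45–13:15, 14:45–16:00, 16:15–18:15.
Ines → UTC: 13:15–13:45, 15:30–17:00, 18:15–19:30, 20:00–23:00.
Isla ∩ Ines: 15:30–16:00, 16:15–17:00.
Common window lengths: 30, 45 min; longest is 45.

45 minutes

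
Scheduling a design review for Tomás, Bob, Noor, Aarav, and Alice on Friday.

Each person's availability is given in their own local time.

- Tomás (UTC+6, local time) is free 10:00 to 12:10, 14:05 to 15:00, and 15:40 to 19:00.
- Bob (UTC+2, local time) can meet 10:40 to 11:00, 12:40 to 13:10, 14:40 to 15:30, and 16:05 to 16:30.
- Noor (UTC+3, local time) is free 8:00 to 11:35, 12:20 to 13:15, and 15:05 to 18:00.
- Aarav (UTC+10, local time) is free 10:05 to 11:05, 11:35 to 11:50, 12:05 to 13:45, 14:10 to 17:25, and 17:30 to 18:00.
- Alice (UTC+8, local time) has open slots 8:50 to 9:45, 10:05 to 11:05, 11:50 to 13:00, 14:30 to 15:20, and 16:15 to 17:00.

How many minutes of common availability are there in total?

Tomás → UTC: 04:00–06:10, 08:05–09:00, 09:40–13:00.
Bob → UTC: 08:40–09:00, 10:40–11:10, 12:40–13:30, 14:05–14:30.
Noor → UTC: 05:00–08:35, 09:20–10:15, 12:05–15:00.
Aarav → UTC: 00:05–01:05, 01:35–01:50, 02:05–03:45, 04:10–07:25, 07:30–08:00.
Alice → UTC: 00:50–01:45, 02:05–03:05, 03:50–05:00, 06:30–07:20, 08:15–09:00.
Tomás ∩ Bob: 08:40–09:00, 10:40–11:10, 12:40–13:00.
Tomás ∩ Bob ∩ Noor: 12:40–13:00.
Tomás ∩ Bob ∩ Noor ∩ Aarav: (none).
Tomás ∩ Bob ∩ Noor ∩ Aarav ∩ Alice: (none).
Total common minutes: 0.

0 minutes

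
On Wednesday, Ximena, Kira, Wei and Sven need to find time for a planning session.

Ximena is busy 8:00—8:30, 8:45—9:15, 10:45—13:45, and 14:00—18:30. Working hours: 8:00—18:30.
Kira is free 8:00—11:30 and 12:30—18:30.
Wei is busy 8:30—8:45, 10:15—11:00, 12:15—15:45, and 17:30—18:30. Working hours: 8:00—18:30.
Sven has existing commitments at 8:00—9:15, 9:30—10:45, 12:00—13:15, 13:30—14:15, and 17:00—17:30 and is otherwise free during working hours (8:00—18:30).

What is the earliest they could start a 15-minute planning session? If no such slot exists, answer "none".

Ximena free within 08:00–18:30: 08:30–08:45, 09:15–10:45, 13:45–14:00.
Wei free within 08:00–18:30: 08:00–08:30, 08:45–10:15, 11:00–12:15, 15:45–17:30.
Sven free within 08:00–18:30: 09:15–09:30, 10:45–12:00, 13:15–13:30, 14:15–17:00, 17:30–18:30.
Ximena ∩ Kira: 08:30–08:45, 09:15–10:45, 13:45–14:00.
Ximena ∩ Kira ∩ Wei: 09:15–10:15.
Ximena ∩ Kira ∩ Wei ∩ Sven: 09:15–09:30.
Windows ≥ 15 min: 09:15–09:30.
Earliest such window starts at 09:15.

09:15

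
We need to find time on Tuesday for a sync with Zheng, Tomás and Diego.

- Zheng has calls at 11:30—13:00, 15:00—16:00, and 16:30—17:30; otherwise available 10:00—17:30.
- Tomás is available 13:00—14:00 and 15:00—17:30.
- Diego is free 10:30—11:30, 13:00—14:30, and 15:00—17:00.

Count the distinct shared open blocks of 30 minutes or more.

2

Zheng free within 10:00–17:30: 10:00–11:30, 13:00–15:00, 16:00–16:30.
Zheng ∩ Tomás: 13:00–14:00, 16:00–16:30.
Zheng ∩ Tomás ∩ Diego: 13:00–14:00, 16:00–16:30.
Windows ≥ 30 min: 13:00–14:00, 16:00–16:30.
That's 2 windows.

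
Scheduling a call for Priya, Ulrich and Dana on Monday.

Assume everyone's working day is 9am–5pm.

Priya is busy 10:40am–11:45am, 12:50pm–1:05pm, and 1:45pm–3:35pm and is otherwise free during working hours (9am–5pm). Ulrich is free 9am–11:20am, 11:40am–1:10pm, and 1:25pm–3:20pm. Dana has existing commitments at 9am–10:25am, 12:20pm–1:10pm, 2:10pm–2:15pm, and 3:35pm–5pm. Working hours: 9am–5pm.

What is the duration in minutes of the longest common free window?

Priya free within 09:00–17:00: 09:00–10:40, 11:45–12:50, 13:05–13:45, 15:35–17:00.
Dana free within 09:00–17:00: 10:25–12:20, 13:10–14:10, 14:15–15:35.
Priya ∩ Ulrich: 09:00–10:40, 11:45–12:50, 13:05–13:10, 13:25–13:45.
Priya ∩ Ulrich ∩ Dana: 10:25–10:40, 11:45–12:20, 13:25–13:45.
Common window lengths: 15, 35, 20 min; longest is 35.

35 minutes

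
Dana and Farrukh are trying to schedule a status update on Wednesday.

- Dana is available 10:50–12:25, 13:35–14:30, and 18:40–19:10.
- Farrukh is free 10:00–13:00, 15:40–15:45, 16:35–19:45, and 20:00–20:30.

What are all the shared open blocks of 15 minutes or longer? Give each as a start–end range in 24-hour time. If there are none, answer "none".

10:50–12:25, 18:40–19:10

Dana ∩ Farrukh: 10:50–12:25, 18:40–19:10.
Windows ≥ 15 min: 10:50–12:25, 18:40–19:10.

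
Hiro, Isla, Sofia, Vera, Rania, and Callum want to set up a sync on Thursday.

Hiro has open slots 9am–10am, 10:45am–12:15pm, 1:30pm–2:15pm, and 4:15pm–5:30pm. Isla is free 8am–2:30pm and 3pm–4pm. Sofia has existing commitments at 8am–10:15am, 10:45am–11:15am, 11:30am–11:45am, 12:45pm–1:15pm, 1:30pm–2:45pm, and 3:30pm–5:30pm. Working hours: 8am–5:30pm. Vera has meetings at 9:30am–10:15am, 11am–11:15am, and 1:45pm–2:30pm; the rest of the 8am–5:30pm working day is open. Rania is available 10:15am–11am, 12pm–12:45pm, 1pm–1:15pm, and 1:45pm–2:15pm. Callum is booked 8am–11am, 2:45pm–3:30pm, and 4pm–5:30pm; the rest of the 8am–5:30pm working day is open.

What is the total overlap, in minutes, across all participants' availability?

15 minutes

Sofia free within 08:00–17:30: 10:15–10:45, 11:15–11:30, 11:45–12:45, 13:15–13:30, 14:45–15:30.
Vera free within 08:00–17:30: 08:00–09:30, 10:15–11:00, 11:15–13:45, 14:30–17:30.
Callum free within 08:00–17:30: 11:00–14:45, 15:30–16:00.
Hiro ∩ Isla: 09:00–10:00, 10:45–12:15, 13:30–14:15.
Hiro ∩ Isla ∩ Sofia: 11:15–11:30, 11:45–12:15.
Hiro ∩ Isla ∩ Sofia ∩ Vera: 11:15–11:30, 11:45–12:15.
Hiro ∩ Isla ∩ Sofia ∩ Vera ∩ Rania: 12:00–12:15.
Hiro ∩ Isla ∩ Sofia ∩ Vera ∩ Rania ∩ Callum: 12:00–12:15.
Total common minutes: 15.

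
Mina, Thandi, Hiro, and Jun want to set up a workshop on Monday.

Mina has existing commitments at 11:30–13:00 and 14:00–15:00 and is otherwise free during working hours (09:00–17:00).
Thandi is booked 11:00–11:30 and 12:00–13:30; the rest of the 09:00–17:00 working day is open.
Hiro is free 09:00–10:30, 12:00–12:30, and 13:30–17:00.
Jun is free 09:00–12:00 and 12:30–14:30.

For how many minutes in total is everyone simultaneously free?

120 minutes

Mina free within 09:00–17:00: 09:00–11:30, 13:00–14:00, 15:00–17:00.
Thandi free within 09:00–17:00: 09:00–11:00, 11:30–12:00, 13:30–17:00.
Mina ∩ Thandi: 09:00–11:00, 13:30–14:00, 15:00–17:00.
Mina ∩ Thandi ∩ Hiro: 09:00–10:30, 13:30–14:00, 15:00–17:00.
Mina ∩ Thandi ∩ Hiro ∩ Jun: 09:00–10:30, 13:30–14:00.
Total common minutes: 90 + 30 = 120.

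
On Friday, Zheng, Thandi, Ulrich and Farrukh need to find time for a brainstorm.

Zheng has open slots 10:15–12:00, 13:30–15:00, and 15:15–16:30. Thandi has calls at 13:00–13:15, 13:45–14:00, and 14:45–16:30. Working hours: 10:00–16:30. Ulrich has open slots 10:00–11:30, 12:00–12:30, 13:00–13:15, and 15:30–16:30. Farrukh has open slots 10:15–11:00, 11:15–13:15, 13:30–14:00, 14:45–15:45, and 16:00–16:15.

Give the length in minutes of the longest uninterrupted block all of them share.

45 minutes

Thandi free within 10:00–16:30: 10:00–13:00, 13:15–13:45, 14:00–14:45.
Zheng ∩ Thandi: 10:15–12:00, 13:30–13:45, 14:00–14:45.
Zheng ∩ Thandi ∩ Ulrich: 10:15–11:30.
Zheng ∩ Thandi ∩ Ulrich ∩ Farrukh: 10:15–11:00, 11:15–11:30.
Common window lengths: 45, 15 min; longest is 45.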